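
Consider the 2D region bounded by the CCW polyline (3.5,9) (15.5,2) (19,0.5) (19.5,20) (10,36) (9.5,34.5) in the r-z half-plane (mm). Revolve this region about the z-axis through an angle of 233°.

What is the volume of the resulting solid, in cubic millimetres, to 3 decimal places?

Profile (r,z), 6 vertices: (3.5,9) (15.5,2) (19,0.5) (19.5,20) (10,36) (9.5,34.5)
edge 0: (3.5,9)→(15.5,2)  cross = 3.5·2 − 15.5·9 = -132.5000; (r_i+r_j)·cross = 19·-132.5000 = -2517.5000
edge 1: (15.5,2)→(19,0.5)  cross = 15.5·0.5 − 19·2 = -30.2500; (r_i+r_j)·cross = 34.5·-30.2500 = -1043.6250
edge 2: (19,0.5)→(19.5,20)  cross = 19·20 − 19.5·0.5 = 370.2500; (r_i+r_j)·cross = 38.5·370.2500 = 14254.6250
edge 3: (19.5,20)→(10,36)  cross = 19.5·36 − 10·20 = 502.0000; (r_i+r_j)·cross = 29.5·502.0000 = 14809.0000
edge 4: (10,36)→(9.5,34.5)  cross = 10·34.5 − 9.5·36 = 3.0000; (r_i+r_j)·cross = 19.5·3.0000 = 58.5000
edge 5: (9.5,34.5)→(3.5,9)  cross = 9.5·9 − 3.5·34.5 = -35.2500; (r_i+r_j)·cross = 13·-35.2500 = -458.2500
Σcross = 677.2500 → A = |Σcross|/2 = 338.6250 mm²
Σ(r_i+r_j)·cross = 25102.7500 → first moment M = |Σ|/6 = 4183.7917
R_c = M/A = 4183.7917/338.6250 = 12.3552 mm
θ = 233° = 4.066617 rad
V = θ·R_c·A = 4.066617·12.3552·338.6250 = 17013.879 mm³

Volume = 17013.879 mm³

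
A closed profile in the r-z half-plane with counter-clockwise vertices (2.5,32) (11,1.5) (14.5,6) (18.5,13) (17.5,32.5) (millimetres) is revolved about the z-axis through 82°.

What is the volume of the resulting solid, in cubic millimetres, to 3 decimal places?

Volume = 5251.082 mm³

Profile (r,z), 5 vertices: (2.5,32) (11,1.5) (14.5,6) (18.5,13) (17.5,32.5)
edge 0: (2.5,32)→(11,1.5)  cross = 2.5·1.5 − 11·32 = -348.2500; (r_i+r_j)·cross = 13.5·-348.2500 = -4701.3750
edge 1: (11,1.5)→(14.5,6)  cross = 11·6 − 14.5·1.5 = 44.2500; (r_i+r_j)·cross = 25.5·44.2500 = 1128.3750
edge 2: (14.5,6)→(18.5,13)  cross = 14.5·13 − 18.5·6 = 77.5000; (r_i+r_j)·cross = 33·77.5000 = 2557.5000
edge 3: (18.5,13)→(17.5,32.5)  cross = 18.5·32.5 − 17.5·13 = 373.7500; (r_i+r_j)·cross = 36·373.7500 = 13455.0000
edge 4: (17.5,32.5)→(2.5,32)  cross = 17.5·32 − 2.5·32.5 = 478.7500; (r_i+r_j)·cross = 20·478.7500 = 9575.0000
Σcross = 626.0000 → A = |Σcross|/2 = 313.0000 mm²
Σ(r_i+r_j)·cross = 22014.5000 → first moment M = |Σ|/6 = 3669.0833
R_c = M/A = 3669.0833/313.0000 = 11.7223 mm
θ = 82° = 1.431170 rad
V = θ·R_c·A = 1.431170·11.7223·313.0000 = 5251.082 mm³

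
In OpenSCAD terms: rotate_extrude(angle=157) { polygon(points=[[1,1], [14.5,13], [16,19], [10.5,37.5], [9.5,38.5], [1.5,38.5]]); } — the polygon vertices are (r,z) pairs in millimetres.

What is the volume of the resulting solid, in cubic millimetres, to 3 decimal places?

Profile (r,z), 6 vertices: (1,1) (14.5,13) (16,19) (10.5,37.5) (9.5,38.5) (1.5,38.5)
edge 0: (1,1)→(14.5,13)  cross = 1·13 − 14.5·1 = -1.5000; (r_i+r_j)·cross = 15.5·-1.5000 = -23.2500
edge 1: (14.5,13)→(16,19)  cross = 14.5·19 − 16·13 = 67.5000; (r_i+r_j)·cross = 30.5·67.5000 = 2058.7500
edge 2: (16,19)→(10.5,37.5)  cross = 16·37.5 − 10.5·19 = 400.5000; (r_i+r_j)·cross = 26.5·400.5000 = 10613.2500
edge 3: (10.5,37.5)→(9.5,38.5)  cross = 10.5·38.5 − 9.5·37.5 = 48.0000; (r_i+r_j)·cross = 20·48.0000 = 960.0000
edge 4: (9.5,38.5)→(1.5,38.5)  cross = 9.5·38.5 − 1.5·38.5 = 308.0000; (r_i+r_j)·cross = 11·308.0000 = 3388.0000
edge 5: (1.5,38.5)→(1,1)  cross = 1.5·1 − 1·38.5 = -37.0000; (r_i+r_j)·cross = 2.5·-37.0000 = -92.5000
Σcross = 785.5000 → A = |Σcross|/2 = 392.7500 mm²
Σ(r_i+r_j)·cross = 16904.2500 → first moment M = |Σ|/6 = 2817.3750
R_c = M/A = 2817.3750/392.7500 = 7.1735 mm
θ = 157° = 2.740167 rad
V = θ·R_c·A = 2.740167·7.1735·392.7500 = 7720.078 mm³

Volume = 7720.078 mm³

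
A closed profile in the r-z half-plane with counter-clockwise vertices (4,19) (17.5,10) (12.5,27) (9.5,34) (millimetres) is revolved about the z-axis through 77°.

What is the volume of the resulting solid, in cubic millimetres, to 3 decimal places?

Profile (r,z), 4 vertices: (4,19) (17.5,10) (12.5,27) (9.5,34)
edge 0: (4,19)→(17.5,10)  cross = 4·10 − 17.5·19 = -292.5000; (r_i+r_j)·cross = 21.5·-292.5000 = -6288.7500
edge 1: (17.5,10)→(12.5,27)  cross = 17.5·27 − 12.5·10 = 347.5000; (r_i+r_j)·cross = 30·347.5000 = 10425.0000
edge 2: (12.5,27)→(9.5,34)  cross = 12.5·34 − 9.5·27 = 168.5000; (r_i+r_j)·cross = 22·168.5000 = 3707.0000
edge 3: (9.5,34)→(4,19)  cross = 9.5·19 − 4·34 = 44.5000; (r_i+r_j)·cross = 13.5·44.5000 = 600.7500
Σcross = 268.0000 → A = |Σcross|/2 = 134.0000 mm²
Σ(r_i+r_j)·cross = 8444.0000 → first moment M = |Σ|/6 = 1407.3333
R_c = M/A = 1407.3333/134.0000 = 10.5025 mm
θ = 77° = 1.343904 rad
V = θ·R_c·A = 1.343904·10.5025·134.0000 = 1891.320 mm³

Volume = 1891.320 mm³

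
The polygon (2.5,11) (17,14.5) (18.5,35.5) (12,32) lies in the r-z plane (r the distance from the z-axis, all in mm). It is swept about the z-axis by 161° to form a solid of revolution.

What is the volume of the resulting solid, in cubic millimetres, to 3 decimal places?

Volume = 6921.332 mm³

Profile (r,z), 4 vertices: (2.5,11) (17,14.5) (18.5,35.5) (12,32)
edge 0: (2.5,11)→(17,14.5)  cross = 2.5·14.5 − 17·11 = -150.7500; (r_i+r_j)·cross = 19.5·-150.7500 = -2939.6250
edge 1: (17,14.5)→(18.5,35.5)  cross = 17·35.5 − 18.5·14.5 = 335.2500; (r_i+r_j)·cross = 35.5·335.2500 = 11901.3750
edge 2: (18.5,35.5)→(12,32)  cross = 18.5·32 − 12·35.5 = 166.0000; (r_i+r_j)·cross = 30.5·166.0000 = 5063.0000
edge 3: (12,32)→(2.5,11)  cross = 12·11 − 2.5·32 = 52.0000; (r_i+r_j)·cross = 14.5·52.0000 = 754.0000
Σcross = 402.5000 → A = |Σcross|/2 = 201.2500 mm²
Σ(r_i+r_j)·cross = 14778.7500 → first moment M = |Σ|/6 = 2463.1250
R_c = M/A = 2463.1250/201.2500 = 12.2391 mm
θ = 161° = 2.809980 rad
V = θ·R_c·A = 2.809980·12.2391·201.2500 = 6921.332 mm³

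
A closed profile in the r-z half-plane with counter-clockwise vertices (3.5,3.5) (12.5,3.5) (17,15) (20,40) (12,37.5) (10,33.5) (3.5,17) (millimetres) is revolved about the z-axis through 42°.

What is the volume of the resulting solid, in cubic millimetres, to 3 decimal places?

Profile (r,z), 7 vertices: (3.5,3.5) (12.5,3.5) (17,15) (20,40) (12,37.5) (10,33.5) (3.5,17)
edge 0: (3.5,3.5)→(12.5,3.5)  cross = 3.5·3.5 − 12.5·3.5 = -31.5000; (r_i+r_j)·cross = 16·-31.5000 = -504.0000
edge 1: (12.5,3.5)→(17,15)  cross = 12.5·15 − 17·3.5 = 128.0000; (r_i+r_j)·cross = 29.5·128.0000 = 3776.0000
edge 2: (17,15)→(20,40)  cross = 17·40 − 20·15 = 380.0000; (r_i+r_j)·cross = 37·380.0000 = 14060.0000
edge 3: (20,40)→(12,37.5)  cross = 20·37.5 − 12·40 = 270.0000; (r_i+r_j)·cross = 32·270.0000 = 8640.0000
edge 4: (12,37.5)→(10,33.5)  cross = 12·33.5 − 10·37.5 = 27.0000; (r_i+r_j)·cross = 22·27.0000 = 594.0000
edge 5: (10,33.5)→(3.5,17)  cross = 10·17 − 3.5·33.5 = 52.7500; (r_i+r_j)·cross = 13.5·52.7500 = 712.1250
edge 6: (3.5,17)→(3.5,3.5)  cross = 3.5·3.5 − 3.5·17 = -47.2500; (r_i+r_j)·cross = 7·-47.2500 = -330.7500
Σcross = 779.0000 → A = |Σcross|/2 = 389.5000 mm²
Σ(r_i+r_j)·cross = 26947.3750 → first moment M = |Σ|/6 = 4491.2292
R_c = M/A = 4491.2292/389.5000 = 11.5308 mm
θ = 42° = 0.733038 rad
V = θ·R_c·A = 0.733038·11.5308·389.5000 = 3292.243 mm³

Volume = 3292.243 mm³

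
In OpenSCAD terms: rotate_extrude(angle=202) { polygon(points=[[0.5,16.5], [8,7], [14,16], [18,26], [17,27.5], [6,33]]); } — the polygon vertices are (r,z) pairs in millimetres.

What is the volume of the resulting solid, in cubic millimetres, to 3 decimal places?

Profile (r,z), 6 vertices: (0.5,16.5) (8,7) (14,16) (18,26) (17,27.5) (6,33)
edge 0: (0.5,16.5)→(8,7)  cross = 0.5·7 − 8·16.5 = -128.5000; (r_i+r_j)·cross = 8.5·-128.5000 = -1092.2500
edge 1: (8,7)→(14,16)  cross = 8·16 − 14·7 = 30.0000; (r_i+r_j)·cross = 22·30.0000 = 660.0000
edge 2: (14,16)→(18,26)  cross = 14·26 − 18·16 = 76.0000; (r_i+r_j)·cross = 32·76.0000 = 2432.0000
edge 3: (18,26)→(17,27.5)  cross = 18·27.5 − 17·26 = 53.0000; (r_i+r_j)·cross = 35·53.0000 = 1855.0000
edge 4: (17,27.5)→(6,33)  cross = 17·33 − 6·27.5 = 396.0000; (r_i+r_j)·cross = 23·396.0000 = 9108.0000
edge 5: (6,33)→(0.5,16.5)  cross = 6·16.5 − 0.5·33 = 82.5000; (r_i+r_j)·cross = 6.5·82.5000 = 536.2500
Σcross = 509.0000 → A = |Σcross|/2 = 254.5000 mm²
Σ(r_i+r_j)·cross = 13499.0000 → first moment M = |Σ|/6 = 2249.8333
R_c = M/A = 2249.8333/254.5000 = 8.8402 mm
θ = 202° = 3.525565 rad
V = θ·R_c·A = 3.525565·8.8402·254.5000 = 7931.934 mm³

Volume = 7931.934 mm³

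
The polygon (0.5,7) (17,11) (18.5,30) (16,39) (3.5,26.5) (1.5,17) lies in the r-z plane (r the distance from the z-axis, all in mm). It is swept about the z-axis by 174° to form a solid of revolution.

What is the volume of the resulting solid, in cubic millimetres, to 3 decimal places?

Volume = 11608.573 mm³

Profile (r,z), 6 vertices: (0.5,7) (17,11) (18.5,30) (16,39) (3.5,26.5) (1.5,17)
edge 0: (0.5,7)→(17,11)  cross = 0.5·11 − 17·7 = -113.5000; (r_i+r_j)·cross = 17.5·-113.5000 = -1986.2500
edge 1: (17,11)→(18.5,30)  cross = 17·30 − 18.5·11 = 306.5000; (r_i+r_j)·cross = 35.5·306.5000 = 10880.7500
edge 2: (18.5,30)→(16,39)  cross = 18.5·39 − 16·30 = 241.5000; (r_i+r_j)·cross = 34.5·241.5000 = 8331.7500
edge 3: (16,39)→(3.5,26.5)  cross = 16·26.5 − 3.5·39 = 287.5000; (r_i+r_j)·cross = 19.5·287.5000 = 5606.2500
edge 4: (3.5,26.5)→(1.5,17)  cross = 3.5·17 − 1.5·26.5 = 19.7500; (r_i+r_j)·cross = 5·19.7500 = 98.7500
edge 5: (1.5,17)→(0.5,7)  cross = 1.5·7 − 0.5·17 = 2.0000; (r_i+r_j)·cross = 2·2.0000 = 4.0000
Σcross = 743.7500 → A = |Σcross|/2 = 371.8750 mm²
Σ(r_i+r_j)·cross = 22935.2500 → first moment M = |Σ|/6 = 3822.5417
R_c = M/A = 3822.5417/371.8750 = 10.2791 mm
θ = 174° = 3.036873 rad
V = θ·R_c·A = 3.036873·10.2791·371.8750 = 11608.573 mm³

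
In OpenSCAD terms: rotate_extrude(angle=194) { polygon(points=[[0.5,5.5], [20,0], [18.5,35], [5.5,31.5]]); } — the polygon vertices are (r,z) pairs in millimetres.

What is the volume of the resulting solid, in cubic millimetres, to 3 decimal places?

Profile (r,z), 4 vertices: (0.5,5.5) (20,0) (18.5,35) (5.5,31.5)
edge 0: (0.5,5.5)→(20,0)  cross = 0.5·0 − 20·5.5 = -110.0000; (r_i+r_j)·cross = 20.5·-110.0000 = -2255.0000
edge 1: (20,0)→(18.5,35)  cross = 20·35 − 18.5·0 = 700.0000; (r_i+r_j)·cross = 38.5·700.0000 = 26950.0000
edge 2: (18.5,35)→(5.5,31.5)  cross = 18.5·31.5 − 5.5·35 = 390.2500; (r_i+r_j)·cross = 24·390.2500 = 9366.0000
edge 3: (5.5,31.5)→(0.5,5.5)  cross = 5.5·5.5 − 0.5·31.5 = 14.5000; (r_i+r_j)·cross = 6·14.5000 = 87.0000
Σcross = 994.7500 → A = |Σcross|/2 = 497.3750 mm²
Σ(r_i+r_j)·cross = 34148.0000 → first moment M = |Σ|/6 = 5691.3333
R_c = M/A = 5691.3333/497.3750 = 11.4427 mm
θ = 194° = 3.385939 rad
V = θ·R_c·A = 3.385939·11.4427·497.3750 = 19270.506 mm³

Volume = 19270.506 mm³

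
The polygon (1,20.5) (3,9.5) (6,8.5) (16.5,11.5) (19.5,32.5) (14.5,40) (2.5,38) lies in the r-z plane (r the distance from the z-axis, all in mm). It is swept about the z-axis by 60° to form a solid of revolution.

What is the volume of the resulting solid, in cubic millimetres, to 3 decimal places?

Profile (r,z), 7 vertices: (1,20.5) (3,9.5) (6,8.5) (16.5,11.5) (19.5,32.5) (14.5,40) (2.5,38)
edge 0: (1,20.5)→(3,9.5)  cross = 1·9.5 − 3·20.5 = -52.0000; (r_i+r_j)·cross = 4·-52.0000 = -208.0000
edge 1: (3,9.5)→(6,8.5)  cross = 3·8.5 − 6·9.5 = -31.5000; (r_i+r_j)·cross = 9·-31.5000 = -283.5000
edge 2: (6,8.5)→(16.5,11.5)  cross = 6·11.5 − 16.5·8.5 = -71.2500; (r_i+r_j)·cross = 22.5·-71.2500 = -1603.1250
edge 3: (16.5,11.5)→(19.5,32.5)  cross = 16.5·32.5 − 19.5·11.5 = 312.0000; (r_i+r_j)·cross = 36·312.0000 = 11232.0000
edge 4: (19.5,32.5)→(14.5,40)  cross = 19.5·40 − 14.5·32.5 = 308.7500; (r_i+r_j)·cross = 34·308.7500 = 10497.5000
edge 5: (14.5,40)→(2.5,38)  cross = 14.5·38 − 2.5·40 = 451.0000; (r_i+r_j)·cross = 17·451.0000 = 7667.0000
edge 6: (2.5,38)→(1,20.5)  cross = 2.5·20.5 − 1·38 = 13.2500; (r_i+r_j)·cross = 3.5·13.2500 = 46.3750
Σcross = 930.2500 → A = |Σcross|/2 = 465.1250 mm²
Σ(r_i+r_j)·cross = 27348.2500 → first moment M = |Σ|/6 = 4558.0417
R_c = M/A = 4558.0417/465.1250 = 9.7996 mm
θ = 60° = 1.047198 rad
V = θ·R_c·A = 1.047198·9.7996·465.1250 = 4773.170 mm³

Volume = 4773.170 mm³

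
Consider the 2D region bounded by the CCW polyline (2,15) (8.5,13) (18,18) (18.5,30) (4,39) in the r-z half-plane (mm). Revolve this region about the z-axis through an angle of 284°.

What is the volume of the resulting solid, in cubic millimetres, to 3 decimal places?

Profile (r,z), 5 vertices: (2,15) (8.5,13) (18,18) (18.5,30) (4,39)
edge 0: (2,15)→(8.5,13)  cross = 2·13 − 8.5·15 = -101.5000; (r_i+r_j)·cross = 10.5·-101.5000 = -1065.7500
edge 1: (8.5,13)→(18,18)  cross = 8.5·18 − 18·13 = -81.0000; (r_i+r_j)·cross = 26.5·-81.0000 = -2146.5000
edge 2: (18,18)→(18.5,30)  cross = 18·30 − 18.5·18 = 207.0000; (r_i+r_j)·cross = 36.5·207.0000 = 7555.5000
edge 3: (18.5,30)→(4,39)  cross = 18.5·39 − 4·30 = 601.5000; (r_i+r_j)·cross = 22.5·601.5000 = 13533.7500
edge 4: (4,39)→(2,15)  cross = 4·15 − 2·39 = -18.0000; (r_i+r_j)·cross = 6·-18.0000 = -108.0000
Σcross = 608.0000 → A = |Σcross|/2 = 304.0000 mm²
Σ(r_i+r_j)·cross = 17769.0000 → first moment M = |Σ|/6 = 2961.5000
R_c = M/A = 2961.5000/304.0000 = 9.7418 mm
θ = 284° = 4.956735 rad
V = θ·R_c·A = 4.956735·9.7418·304.0000 = 14679.371 mm³

Volume = 14679.371 mm³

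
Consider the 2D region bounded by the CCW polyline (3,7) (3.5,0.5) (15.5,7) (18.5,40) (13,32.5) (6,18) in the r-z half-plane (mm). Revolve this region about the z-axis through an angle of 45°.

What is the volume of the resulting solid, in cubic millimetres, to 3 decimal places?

Profile (r,z), 6 vertices: (3,7) (3.5,0.5) (15.5,7) (18.5,40) (13,32.5) (6,18)
edge 0: (3,7)→(3.5,0.5)  cross = 3·0.5 − 3.5·7 = -23.0000; (r_i+r_j)·cross = 6.5·-23.0000 = -149.5000
edge 1: (3.5,0.5)→(15.5,7)  cross = 3.5·7 − 15.5·0.5 = 16.7500; (r_i+r_j)·cross = 19·16.7500 = 318.2500
edge 2: (15.5,7)→(18.5,40)  cross = 15.5·40 − 18.5·7 = 490.5000; (r_i+r_j)·cross = 34·490.5000 = 16677.0000
edge 3: (18.5,40)→(13,32.5)  cross = 18.5·32.5 − 13·40 = 81.2500; (r_i+r_j)·cross = 31.5·81.2500 = 2559.3750
edge 4: (13,32.5)→(6,18)  cross = 13·18 − 6·32.5 = 39.0000; (r_i+r_j)·cross = 19·39.0000 = 741.0000
edge 5: (6,18)→(3,7)  cross = 6·7 − 3·18 = -12.0000; (r_i+r_j)·cross = 9·-12.0000 = -108.0000
Σcross = 592.5000 → A = |Σcross|/2 = 296.2500 mm²
Σ(r_i+r_j)·cross = 20038.1250 → first moment M = |Σ|/6 = 3339.6875
R_c = M/A = 3339.6875/296.2500 = 11.2732 mm
θ = 45° = 0.785398 rad
V = θ·R_c·A = 0.785398·11.2732·296.2500 = 2622.984 mm³

Volume = 2622.984 mm³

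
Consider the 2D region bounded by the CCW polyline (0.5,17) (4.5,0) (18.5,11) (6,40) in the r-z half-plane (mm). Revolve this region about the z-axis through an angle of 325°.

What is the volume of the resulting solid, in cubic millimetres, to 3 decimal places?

Profile (r,z), 4 vertices: (0.5,17) (4.5,0) (18.5,11) (6,40)
edge 0: (0.5,17)→(4.5,0)  cross = 0.5·0 − 4.5·17 = -76.5000; (r_i+r_j)·cross = 5·-76.5000 = -382.5000
edge 1: (4.5,0)→(18.5,11)  cross = 4.5·11 − 18.5·0 = 49.5000; (r_i+r_j)·cross = 23·49.5000 = 1138.5000
edge 2: (18.5,11)→(6,40)  cross = 18.5·40 − 6·11 = 674.0000; (r_i+r_j)·cross = 24.5·674.0000 = 16513.0000
edge 3: (6,40)→(0.5,17)  cross = 6·17 − 0.5·40 = 82.0000; (r_i+r_j)·cross = 6.5·82.0000 = 533.0000
Σcross = 729.0000 → A = |Σcross|/2 = 364.5000 mm²
Σ(r_i+r_j)·cross = 17802.0000 → first moment M = |Σ|/6 = 2967.0000
R_c = M/A = 2967.0000/364.5000 = 8.1399 mm
θ = 325° = 5.672320 rad
V = θ·R_c·A = 5.672320·8.1399·364.5000 = 16829.774 mm³

Volume = 16829.774 mm³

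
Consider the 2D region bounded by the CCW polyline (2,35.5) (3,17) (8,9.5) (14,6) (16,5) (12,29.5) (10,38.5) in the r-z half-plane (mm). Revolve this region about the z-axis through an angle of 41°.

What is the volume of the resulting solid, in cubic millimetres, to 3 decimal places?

Profile (r,z), 7 vertices: (2,35.5) (3,17) (8,9.5) (14,6) (16,5) (12,29.5) (10,38.5)
edge 0: (2,35.5)→(3,17)  cross = 2·17 − 3·35.5 = -72.5000; (r_i+r_j)·cross = 5·-72.5000 = -362.5000
edge 1: (3,17)→(8,9.5)  cross = 3·9.5 − 8·17 = -107.5000; (r_i+r_j)·cross = 11·-107.5000 = -1182.5000
edge 2: (8,9.5)→(14,6)  cross = 8·6 − 14·9.5 = -85.0000; (r_i+r_j)·cross = 22·-85.0000 = -1870.0000
edge 3: (14,6)→(16,5)  cross = 14·5 − 16·6 = -26.0000; (r_i+r_j)·cross = 30·-26.0000 = -780.0000
edge 4: (16,5)→(12,29.5)  cross = 16·29.5 − 12·5 = 412.0000; (r_i+r_j)·cross = 28·412.0000 = 11536.0000
edge 5: (12,29.5)→(10,38.5)  cross = 12·38.5 − 10·29.5 = 167.0000; (r_i+r_j)·cross = 22·167.0000 = 3674.0000
edge 6: (10,38.5)→(2,35.5)  cross = 10·35.5 − 2·38.5 = 278.0000; (r_i+r_j)·cross = 12·278.0000 = 3336.0000
Σcross = 566.0000 → A = |Σcross|/2 = 283.0000 mm²
Σ(r_i+r_j)·cross = 14351.0000 → first moment M = |Σ|/6 = 2391.8333
R_c = M/A = 2391.8333/283.0000 = 8.4517 mm
θ = 41° = 0.715585 rad
V = θ·R_c·A = 0.715585·8.4517·283.0000 = 1711.560 mm³

Volume = 1711.560 mm³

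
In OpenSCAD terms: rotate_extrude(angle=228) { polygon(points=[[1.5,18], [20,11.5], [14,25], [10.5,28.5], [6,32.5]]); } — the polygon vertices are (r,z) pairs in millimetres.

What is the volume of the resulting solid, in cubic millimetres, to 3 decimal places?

Profile (r,z), 5 vertices: (1.5,18) (20,11.5) (14,25) (10.5,28.5) (6,32.5)
edge 0: (1.5,18)→(20,11.5)  cross = 1.5·11.5 − 20·18 = -342.7500; (r_i+r_j)·cross = 21.5·-342.7500 = -7369.1250
edge 1: (20,11.5)→(14,25)  cross = 20·25 − 14·11.5 = 339.0000; (r_i+r_j)·cross = 34·339.0000 = 11526.0000
edge 2: (14,25)→(10.5,28.5)  cross = 14·28.5 − 10.5·25 = 136.5000; (r_i+r_j)·cross = 24.5·136.5000 = 3344.2500
edge 3: (10.5,28.5)→(6,32.5)  cross = 10.5·32.5 − 6·28.5 = 170.2500; (r_i+r_j)·cross = 16.5·170.2500 = 2809.1250
edge 4: (6,32.5)→(1.5,18)  cross = 6·18 − 1.5·32.5 = 59.2500; (r_i+r_j)·cross = 7.5·59.2500 = 444.3750
Σcross = 362.2500 → A = |Σcross|/2 = 181.1250 mm²
Σ(r_i+r_j)·cross = 10754.6250 → first moment M = |Σ|/6 = 1792.4375
R_c = M/A = 1792.4375/181.1250 = 9.8961 mm
θ = 228° = 3.979351 rad
V = θ·R_c·A = 3.979351·9.8961·181.1250 = 7132.737 mm³

Volume = 7132.737 mm³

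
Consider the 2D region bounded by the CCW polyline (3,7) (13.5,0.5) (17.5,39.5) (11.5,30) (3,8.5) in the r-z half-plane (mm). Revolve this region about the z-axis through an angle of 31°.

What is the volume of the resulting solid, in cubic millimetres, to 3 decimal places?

Profile (r,z), 5 vertices: (3,7) (13.5,0.5) (17.5,39.5) (11.5,30) (3,8.5)
edge 0: (3,7)→(13.5,0.5)  cross = 3·0.5 − 13.5·7 = -93.0000; (r_i+r_j)·cross = 16.5·-93.0000 = -1534.5000
edge 1: (13.5,0.5)→(17.5,39.5)  cross = 13.5·39.5 − 17.5·0.5 = 524.5000; (r_i+r_j)·cross = 31·524.5000 = 16259.5000
edge 2: (17.5,39.5)→(11.5,30)  cross = 17.5·30 − 11.5·39.5 = 70.7500; (r_i+r_j)·cross = 29·70.7500 = 2051.7500
edge 3: (11.5,30)→(3,8.5)  cross = 11.5·8.5 − 3·30 = 7.7500; (r_i+r_j)·cross = 14.5·7.7500 = 112.3750
edge 4: (3,8.5)→(3,7)  cross = 3·7 − 3·8.5 = -4.5000; (r_i+r_j)·cross = 6·-4.5000 = -27.0000
Σcross = 505.5000 → A = |Σcross|/2 = 252.7500 mm²
Σ(r_i+r_j)·cross = 16862.1250 → first moment M = |Σ|/6 = 2810.3542
R_c = M/A = 2810.3542/252.7500 = 11.1191 mm
θ = 31° = 0.541052 rad
V = θ·R_c·A = 0.541052·11.1191·252.7500 = 1520.548 mm³

Volume = 1520.548 mm³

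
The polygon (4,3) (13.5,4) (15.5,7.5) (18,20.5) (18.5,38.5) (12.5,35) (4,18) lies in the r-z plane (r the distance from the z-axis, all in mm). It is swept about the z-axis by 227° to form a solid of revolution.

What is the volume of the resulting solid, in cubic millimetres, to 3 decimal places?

Profile (r,z), 7 vertices: (4,3) (13.5,4) (15.5,7.5) (18,20.5) (18.5,38.5) (12.5,35) (4,18)
edge 0: (4,3)→(13.5,4)  cross = 4·4 − 13.5·3 = -24.5000; (r_i+r_j)·cross = 17.5·-24.5000 = -428.7500
edge 1: (13.5,4)→(15.5,7.5)  cross = 13.5·7.5 − 15.5·4 = 39.2500; (r_i+r_j)·cross = 29·39.2500 = 1138.2500
edge 2: (15.5,7.5)→(18,20.5)  cross = 15.5·20.5 − 18·7.5 = 182.7500; (r_i+r_j)·cross = 33.5·182.7500 = 6122.1250
edge 3: (18,20.5)→(18.5,38.5)  cross = 18·38.5 − 18.5·20.5 = 313.7500; (r_i+r_j)·cross = 36.5·313.7500 = 11451.8750
edge 4: (18.5,38.5)→(12.5,35)  cross = 18.5·35 − 12.5·38.5 = 166.2500; (r_i+r_j)·cross = 31·166.2500 = 5153.7500
edge 5: (12.5,35)→(4,18)  cross = 12.5·18 − 4·35 = 85.0000; (r_i+r_j)·cross = 16.5·85.0000 = 1402.5000
edge 6: (4,18)→(4,3)  cross = 4·3 − 4·18 = -60.0000; (r_i+r_j)·cross = 8·-60.0000 = -480.0000
Σcross = 702.5000 → A = |Σcross|/2 = 351.2500 mm²
Σ(r_i+r_j)·cross = 24359.7500 → first moment M = |Σ|/6 = 4059.9583
R_c = M/A = 4059.9583/351.2500 = 11.5586 mm
θ = 227° = 3.961897 rad
V = θ·R_c·A = 3.961897·11.5586·351.2500 = 16085.138 mm³

Volume = 16085.138 mm³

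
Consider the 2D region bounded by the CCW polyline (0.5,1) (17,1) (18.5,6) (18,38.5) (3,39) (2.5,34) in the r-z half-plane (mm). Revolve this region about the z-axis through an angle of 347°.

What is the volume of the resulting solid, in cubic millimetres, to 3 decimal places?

Volume = 37375.778 mm³

Profile (r,z), 6 vertices: (0.5,1) (17,1) (18.5,6) (18,38.5) (3,39) (2.5,34)
edge 0: (0.5,1)→(17,1)  cross = 0.5·1 − 17·1 = -16.5000; (r_i+r_j)·cross = 17.5·-16.5000 = -288.7500
edge 1: (17,1)→(18.5,6)  cross = 17·6 − 18.5·1 = 83.5000; (r_i+r_j)·cross = 35.5·83.5000 = 2964.2500
edge 2: (18.5,6)→(18,38.5)  cross = 18.5·38.5 − 18·6 = 604.2500; (r_i+r_j)·cross = 36.5·604.2500 = 22055.1250
edge 3: (18,38.5)→(3,39)  cross = 18·39 − 3·38.5 = 586.5000; (r_i+r_j)·cross = 21·586.5000 = 12316.5000
edge 4: (3,39)→(2.5,34)  cross = 3·34 − 2.5·39 = 4.5000; (r_i+r_j)·cross = 5.5·4.5000 = 24.7500
edge 5: (2.5,34)→(0.5,1)  cross = 2.5·1 − 0.5·34 = -14.5000; (r_i+r_j)·cross = 3·-14.5000 = -43.5000
Σcross = 1247.7500 → A = |Σcross|/2 = 623.8750 mm²
Σ(r_i+r_j)·cross = 37028.3750 → first moment M = |Σ|/6 = 6171.3958
R_c = M/A = 6171.3958/623.8750 = 9.8920 mm
θ = 347° = 6.056293 rad
V = θ·R_c·A = 6.056293·9.8920·623.8750 = 37375.778 mm³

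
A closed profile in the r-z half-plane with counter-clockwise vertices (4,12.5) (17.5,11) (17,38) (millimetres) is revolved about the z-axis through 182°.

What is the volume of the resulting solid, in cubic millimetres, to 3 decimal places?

Profile (r,z), 3 vertices: (4,12.5) (17.5,11) (17,38)
edge 0: (4,12.5)→(17.5,11)  cross = 4·11 − 17.5·12.5 = -174.7500; (r_i+r_j)·cross = 21.5·-174.7500 = -3757.1250
edge 1: (17.5,11)→(17,38)  cross = 17.5·38 − 17·11 = 478.0000; (r_i+r_j)·cross = 34.5·478.0000 = 16491.0000
edge 2: (17,38)→(4,12.5)  cross = 17·12.5 − 4·38 = 60.5000; (r_i+r_j)·cross = 21·60.5000 = 1270.5000
Σcross = 363.7500 → A = |Σcross|/2 = 181.8750 mm²
Σ(r_i+r_j)·cross = 14004.3750 → first moment M = |Σ|/6 = 2334.0625
R_c = M/A = 2334.0625/181.8750 = 12.8333 mm
θ = 182° = 3.176499 rad
V = θ·R_c·A = 3.176499·12.8333·181.8750 = 7414.148 mm³

Volume = 7414.148 mm³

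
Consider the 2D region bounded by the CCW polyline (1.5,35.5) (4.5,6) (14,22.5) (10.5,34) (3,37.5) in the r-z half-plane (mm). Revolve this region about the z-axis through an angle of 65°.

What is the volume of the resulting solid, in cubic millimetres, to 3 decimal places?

Volume = 1787.395 mm³

Profile (r,z), 5 vertices: (1.5,35.5) (4.5,6) (14,22.5) (10.5,34) (3,37.5)
edge 0: (1.5,35.5)→(4.5,6)  cross = 1.5·6 − 4.5·35.5 = -150.7500; (r_i+r_j)·cross = 6·-150.7500 = -904.5000
edge 1: (4.5,6)→(14,22.5)  cross = 4.5·22.5 − 14·6 = 17.2500; (r_i+r_j)·cross = 18.5·17.2500 = 319.1250
edge 2: (14,22.5)→(10.5,34)  cross = 14·34 − 10.5·22.5 = 239.7500; (r_i+r_j)·cross = 24.5·239.7500 = 5873.8750
edge 3: (10.5,34)→(3,37.5)  cross = 10.5·37.5 − 3·34 = 291.7500; (r_i+r_j)·cross = 13.5·291.7500 = 3938.6250
edge 4: (3,37.5)→(1.5,35.5)  cross = 3·35.5 − 1.5·37.5 = 50.2500; (r_i+r_j)·cross = 4.5·50.2500 = 226.1250
Σcross = 448.2500 → A = |Σcross|/2 = 224.1250 mm²
Σ(r_i+r_j)·cross = 9453.2500 → first moment M = |Σ|/6 = 1575.5417
R_c = M/A = 1575.5417/224.1250 = 7.0297 mm
θ = 65° = 1.134464 rad
V = θ·R_c·A = 1.134464·7.0297·224.1250 = 1787.395 mm³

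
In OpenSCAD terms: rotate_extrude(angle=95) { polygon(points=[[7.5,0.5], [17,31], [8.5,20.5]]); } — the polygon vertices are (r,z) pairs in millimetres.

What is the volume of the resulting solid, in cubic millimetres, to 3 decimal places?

Profile (r,z), 3 vertices: (7.5,0.5) (17,31) (8.5,20.5)
edge 0: (7.5,0.5)→(17,31)  cross = 7.5·31 − 17·0.5 = 224.0000; (r_i+r_j)·cross = 24.5·224.0000 = 5488.0000
edge 1: (17,31)→(8.5,20.5)  cross = 17·20.5 − 8.5·31 = 85.0000; (r_i+r_j)·cross = 25.5·85.0000 = 2167.5000
edge 2: (8.5,20.5)→(7.5,0.5)  cross = 8.5·0.5 − 7.5·20.5 = -149.5000; (r_i+r_j)·cross = 16·-149.5000 = -2392.0000
Σcross = 159.5000 → A = |Σcross|/2 = 79.7500 mm²
Σ(r_i+r_j)·cross = 5263.5000 → first moment M = |Σ|/6 = 877.2500
R_c = M/A = 877.2500/79.7500 = 11.0000 mm
θ = 95° = 1.658063 rad
V = θ·R_c·A = 1.658063·11.0000·79.7500 = 1454.536 mm³

Volume = 1454.536 mm³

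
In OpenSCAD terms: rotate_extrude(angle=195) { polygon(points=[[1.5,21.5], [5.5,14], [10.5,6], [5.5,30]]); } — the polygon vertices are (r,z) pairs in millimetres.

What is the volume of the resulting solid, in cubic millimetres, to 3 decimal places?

Volume = 1429.425 mm³

Profile (r,z), 4 vertices: (1.5,21.5) (5.5,14) (10.5,6) (5.5,30)
edge 0: (1.5,21.5)→(5.5,14)  cross = 1.5·14 − 5.5·21.5 = -97.2500; (r_i+r_j)·cross = 7·-97.2500 = -680.7500
edge 1: (5.5,14)→(10.5,6)  cross = 5.5·6 − 10.5·14 = -114.0000; (r_i+r_j)·cross = 16·-114.0000 = -1824.0000
edge 2: (10.5,6)→(5.5,30)  cross = 10.5·30 − 5.5·6 = 282.0000; (r_i+r_j)·cross = 16·282.0000 = 4512.0000
edge 3: (5.5,30)→(1.5,21.5)  cross = 5.5·21.5 − 1.5·30 = 73.2500; (r_i+r_j)·cross = 7·73.2500 = 512.7500
Σcross = 144.0000 → A = |Σcross|/2 = 72.0000 mm²
Σ(r_i+r_j)·cross = 2520.0000 → first moment M = |Σ|/6 = 420.0000
R_c = M/A = 420.0000/72.0000 = 5.8333 mm
θ = 195° = 3.403392 rad
V = θ·R_c·A = 3.403392·5.8333·72.0000 = 1429.425 mm³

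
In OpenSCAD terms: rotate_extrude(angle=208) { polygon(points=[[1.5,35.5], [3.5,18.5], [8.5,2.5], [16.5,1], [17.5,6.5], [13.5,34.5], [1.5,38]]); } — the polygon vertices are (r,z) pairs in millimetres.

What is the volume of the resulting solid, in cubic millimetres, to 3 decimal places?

Volume = 13838.495 mm³

Profile (r,z), 7 vertices: (1.5,35.5) (3.5,18.5) (8.5,2.5) (16.5,1) (17.5,6.5) (13.5,34.5) (1.5,38)
edge 0: (1.5,35.5)→(3.5,18.5)  cross = 1.5·18.5 − 3.5·35.5 = -96.5000; (r_i+r_j)·cross = 5·-96.5000 = -482.5000
edge 1: (3.5,18.5)→(8.5,2.5)  cross = 3.5·2.5 − 8.5·18.5 = -148.5000; (r_i+r_j)·cross = 12·-148.5000 = -1782.0000
edge 2: (8.5,2.5)→(16.5,1)  cross = 8.5·1 − 16.5·2.5 = -32.7500; (r_i+r_j)·cross = 25·-32.7500 = -818.7500
edge 3: (16.5,1)→(17.5,6.5)  cross = 16.5·6.5 − 17.5·1 = 89.7500; (r_i+r_j)·cross = 34·89.7500 = 3051.5000
edge 4: (17.5,6.5)→(13.5,34.5)  cross = 17.5·34.5 − 13.5·6.5 = 516.0000; (r_i+r_j)·cross = 31·516.0000 = 15996.0000
edge 5: (13.5,34.5)→(1.5,38)  cross = 13.5·38 − 1.5·34.5 = 461.2500; (r_i+r_j)·cross = 15·461.2500 = 6918.7500
edge 6: (1.5,38)→(1.5,35.5)  cross = 1.5·35.5 − 1.5·38 = -3.7500; (r_i+r_j)·cross = 3·-3.7500 = -11.2500
Σcross = 785.5000 → A = |Σcross|/2 = 392.7500 mm²
Σ(r_i+r_j)·cross = 22871.7500 → first moment M = |Σ|/6 = 3811.9583
R_c = M/A = 3811.9583/392.7500 = 9.7058 mm
θ = 208° = 3.630285 rad
V = θ·R_c·A = 3.630285·9.7058·392.7500 = 13838.495 mm³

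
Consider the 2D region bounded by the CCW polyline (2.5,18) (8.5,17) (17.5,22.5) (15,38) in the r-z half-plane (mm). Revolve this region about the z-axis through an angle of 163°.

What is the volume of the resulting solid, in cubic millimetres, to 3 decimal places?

Volume = 4612.628 mm³

Profile (r,z), 4 vertices: (2.5,18) (8.5,17) (17.5,22.5) (15,38)
edge 0: (2.5,18)→(8.5,17)  cross = 2.5·17 − 8.5·18 = -110.5000; (r_i+r_j)·cross = 11·-110.5000 = -1215.5000
edge 1: (8.5,17)→(17.5,22.5)  cross = 8.5·22.5 − 17.5·17 = -106.2500; (r_i+r_j)·cross = 26·-106.2500 = -2762.5000
edge 2: (17.5,22.5)→(15,38)  cross = 17.5·38 − 15·22.5 = 327.5000; (r_i+r_j)·cross = 32.5·327.5000 = 10643.7500
edge 3: (15,38)→(2.5,18)  cross = 15·18 − 2.5·38 = 175.0000; (r_i+r_j)·cross = 17.5·175.0000 = 3062.5000
Σcross = 285.7500 → A = |Σcross|/2 = 142.8750 mm²
Σ(r_i+r_j)·cross = 9728.2500 → first moment M = |Σ|/6 = 1621.3750
R_c = M/A = 1621.3750/142.8750 = 11.3482 mm
θ = 163° = 2.844887 rad
V = θ·R_c·A = 2.844887·11.3482·142.8750 = 4612.628 mm³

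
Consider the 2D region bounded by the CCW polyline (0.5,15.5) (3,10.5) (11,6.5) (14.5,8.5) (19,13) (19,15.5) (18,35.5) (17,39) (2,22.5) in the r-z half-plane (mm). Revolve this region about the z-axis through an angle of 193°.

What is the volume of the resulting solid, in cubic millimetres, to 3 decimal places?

Profile (r,z), 9 vertices: (0.5,15.5) (3,10.5) (11,6.5) (14.5,8.5) (19,13) (19,15.5) (18,35.5) (17,39) (2,22.5)
edge 0: (0.5,15.5)→(3,10.5)  cross = 0.5·10.5 − 3·15.5 = -41.2500; (r_i+r_j)·cross = 3.5·-41.2500 = -144.3750
edge 1: (3,10.5)→(11,6.5)  cross = 3·6.5 − 11·10.5 = -96.0000; (r_i+r_j)·cross = 14·-96.0000 = -1344.0000
edge 2: (11,6.5)→(14.5,8.5)  cross = 11·8.5 − 14.5·6.5 = -0.7500; (r_i+r_j)·cross = 25.5·-0.7500 = -19.1250
edge 3: (14.5,8.5)→(19,13)  cross = 14.5·13 − 19·8.5 = 27.0000; (r_i+r_j)·cross = 33.5·27.0000 = 904.5000
edge 4: (19,13)→(19,15.5)  cross = 19·15.5 − 19·13 = 47.5000; (r_i+r_j)·cross = 38·47.5000 = 1805.0000
edge 5: (19,15.5)→(18,35.5)  cross = 19·35.5 − 18·15.5 = 395.5000; (r_i+r_j)·cross = 37·395.5000 = 14633.5000
edge 6: (18,35.5)→(17,39)  cross = 18·39 − 17·35.5 = 98.5000; (r_i+r_j)·cross = 35·98.5000 = 3447.5000
edge 7: (17,39)→(2,22.5)  cross = 17·22.5 − 2·39 = 304.5000; (r_i+r_j)·cross = 19·304.5000 = 5785.5000
edge 8: (2,22.5)→(0.5,15.5)  cross = 2·15.5 − 0.5·22.5 = 19.7500; (r_i+r_j)·cross = 2.5·19.7500 = 49.3750
Σcross = 754.7500 → A = |Σcross|/2 = 377.3750 mm²
Σ(r_i+r_j)·cross = 25117.8750 → first moment M = |Σ|/6 = 4186.3125
R_c = M/A = 4186.3125/377.3750 = 11.0932 mm
θ = 193° = 3.368485 rad
V = θ·R_c·A = 3.368485·11.0932·377.3750 = 14101.533 mm³

Volume = 14101.533 mm³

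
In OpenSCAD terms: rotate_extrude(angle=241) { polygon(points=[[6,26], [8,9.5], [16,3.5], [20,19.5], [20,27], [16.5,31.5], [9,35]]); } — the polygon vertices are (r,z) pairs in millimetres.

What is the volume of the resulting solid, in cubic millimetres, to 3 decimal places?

Volume = 16974.471 mm³

Profile (r,z), 7 vertices: (6,26) (8,9.5) (16,3.5) (20,19.5) (20,27) (16.5,31.5) (9,35)
edge 0: (6,26)→(8,9.5)  cross = 6·9.5 − 8·26 = -151.0000; (r_i+r_j)·cross = 14·-151.0000 = -2114.0000
edge 1: (8,9.5)→(16,3.5)  cross = 8·3.5 − 16·9.5 = -124.0000; (r_i+r_j)·cross = 24·-124.0000 = -2976.0000
edge 2: (16,3.5)→(20,19.5)  cross = 16·19.5 − 20·3.5 = 242.0000; (r_i+r_j)·cross = 36·242.0000 = 8712.0000
edge 3: (20,19.5)→(20,27)  cross = 20·27 − 20·19.5 = 150.0000; (r_i+r_j)·cross = 40·150.0000 = 6000.0000
edge 4: (20,27)→(16.5,31.5)  cross = 20·31.5 − 16.5·27 = 184.5000; (r_i+r_j)·cross = 36.5·184.5000 = 6734.2500
edge 5: (16.5,31.5)→(9,35)  cross = 16.5·35 − 9·31.5 = 294.0000; (r_i+r_j)·cross = 25.5·294.0000 = 7497.0000
edge 6: (9,35)→(6,26)  cross = 9·26 − 6·35 = 24.0000; (r_i+r_j)·cross = 15·24.0000 = 360.0000
Σcross = 619.5000 → A = |Σcross|/2 = 309.7500 mm²
Σ(r_i+r_j)·cross = 24213.2500 → first moment M = |Σ|/6 = 4035.5417
R_c = M/A = 4035.5417/309.7500 = 13.0284 mm
θ = 241° = 4.206243 rad
V = θ·R_c·A = 4.206243·13.0284·309.7500 = 16974.471 mm³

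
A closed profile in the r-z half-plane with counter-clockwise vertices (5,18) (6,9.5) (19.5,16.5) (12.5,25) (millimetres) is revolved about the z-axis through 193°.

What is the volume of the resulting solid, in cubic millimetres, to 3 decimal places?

Profile (r,z), 4 vertices: (5,18) (6,9.5) (19.5,16.5) (12.5,25)
edge 0: (5,18)→(6,9.5)  cross = 5·9.5 − 6·18 = -60.5000; (r_i+r_j)·cross = 11·-60.5000 = -665.5000
edge 1: (6,9.5)→(19.5,16.5)  cross = 6·16.5 − 19.5·9.5 = -86.2500; (r_i+r_j)·cross = 25.5·-86.2500 = -2199.3750
edge 2: (19.5,16.5)→(12.5,25)  cross = 19.5·25 − 12.5·16.5 = 281.2500; (r_i+r_j)·cross = 32·281.2500 = 9000.0000
edge 3: (12.5,25)→(5,18)  cross = 12.5·18 − 5·25 = 100.0000; (r_i+r_j)·cross = 17.5·100.0000 = 1750.0000
Σcross = 234.5000 → A = |Σcross|/2 = 117.2500 mm²
Σ(r_i+r_j)·cross = 7885.1250 → first moment M = |Σ|/6 = 1314.1875
R_c = M/A = 1314.1875/117.2500 = 11.2084 mm
θ = 193° = 3.368485 rad
V = θ·R_c·A = 3.368485·11.2084·117.2500 = 4426.821 mm³

Volume = 4426.821 mm³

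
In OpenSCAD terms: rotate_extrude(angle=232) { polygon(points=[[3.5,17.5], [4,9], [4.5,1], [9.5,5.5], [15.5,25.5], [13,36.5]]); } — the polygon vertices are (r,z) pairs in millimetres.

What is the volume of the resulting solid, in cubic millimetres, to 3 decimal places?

Profile (r,z), 6 vertices: (3.5,17.5) (4,9) (4.5,1) (9.5,5.5) (15.5,25.5) (13,36.5)
edge 0: (3.5,17.5)→(4,9)  cross = 3.5·9 − 4·17.5 = -38.5000; (r_i+r_j)·cross = 7.5·-38.5000 = -288.7500
edge 1: (4,9)→(4.5,1)  cross = 4·1 − 4.5·9 = -36.5000; (r_i+r_j)·cross = 8.5·-36.5000 = -310.2500
edge 2: (4.5,1)→(9.5,5.5)  cross = 4.5·5.5 − 9.5·1 = 15.2500; (r_i+r_j)·cross = 14·15.2500 = 213.5000
edge 3: (9.5,5.5)→(15.5,25.5)  cross = 9.5·25.5 − 15.5·5.5 = 157.0000; (r_i+r_j)·cross = 25·157.0000 = 3925.0000
edge 4: (15.5,25.5)→(13,36.5)  cross = 15.5·36.5 − 13·25.5 = 234.2500; (r_i+r_j)·cross = 28.5·234.2500 = 6676.1250
edge 5: (13,36.5)→(3.5,17.5)  cross = 13·17.5 − 3.5·36.5 = 99.7500; (r_i+r_j)·cross = 16.5·99.7500 = 1645.8750
Σcross = 431.2500 → A = |Σcross|/2 = 215.6250 mm²
Σ(r_i+r_j)·cross = 11861.5000 → first moment M = |Σ|/6 = 1976.9167
R_c = M/A = 1976.9167/215.6250 = 9.1683 mm
θ = 232° = 4.049164 rad
V = θ·R_c·A = 4.049164·9.1683·215.6250 = 8004.860 mm³

Volume = 8004.860 mm³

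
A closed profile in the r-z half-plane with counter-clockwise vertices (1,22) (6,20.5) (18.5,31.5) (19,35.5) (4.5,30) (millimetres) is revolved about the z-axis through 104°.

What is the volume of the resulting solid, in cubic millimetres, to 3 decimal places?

Volume = 2046.006 mm³

Profile (r,z), 5 vertices: (1,22) (6,20.5) (18.5,31.5) (19,35.5) (4.5,30)
edge 0: (1,22)→(6,20.5)  cross = 1·20.5 − 6·22 = -111.5000; (r_i+r_j)·cross = 7·-111.5000 = -780.5000
edge 1: (6,20.5)→(18.5,31.5)  cross = 6·31.5 − 18.5·20.5 = -190.2500; (r_i+r_j)·cross = 24.5·-190.2500 = -4661.1250
edge 2: (18.5,31.5)→(19,35.5)  cross = 18.5·35.5 − 19·31.5 = 58.2500; (r_i+r_j)·cross = 37.5·58.2500 = 2184.3750
edge 3: (19,35.5)→(4.5,30)  cross = 19·30 − 4.5·35.5 = 410.2500; (r_i+r_j)·cross = 23.5·410.2500 = 9640.8750
edge 4: (4.5,30)→(1,22)  cross = 4.5·22 − 1·30 = 69.0000; (r_i+r_j)·cross = 5.5·69.0000 = 379.5000
Σcross = 235.7500 → A = |Σcross|/2 = 117.8750 mm²
Σ(r_i+r_j)·cross = 6763.1250 → first moment M = |Σ|/6 = 1127.1875
R_c = M/A = 1127.1875/117.8750 = 9.5626 mm
θ = 104° = 1.815142 rad
V = θ·R_c·A = 1.815142·9.5626·117.8750 = 2046.006 mm³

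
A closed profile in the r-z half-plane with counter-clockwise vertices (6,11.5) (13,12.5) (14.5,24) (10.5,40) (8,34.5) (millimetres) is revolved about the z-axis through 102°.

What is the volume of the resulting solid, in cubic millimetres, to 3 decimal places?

Volume = 2834.061 mm³

Profile (r,z), 5 vertices: (6,11.5) (13,12.5) (14.5,24) (10.5,40) (8,34.5)
edge 0: (6,11.5)→(13,12.5)  cross = 6·12.5 − 13·11.5 = -74.5000; (r_i+r_j)·cross = 19·-74.5000 = -1415.5000
edge 1: (13,12.5)→(14.5,24)  cross = 13·24 − 14.5·12.5 = 130.7500; (r_i+r_j)·cross = 27.5·130.7500 = 3595.6250
edge 2: (14.5,24)→(10.5,40)  cross = 14.5·40 − 10.5·24 = 328.0000; (r_i+r_j)·cross = 25·328.0000 = 8200.0000
edge 3: (10.5,40)→(8,34.5)  cross = 10.5·34.5 − 8·40 = 42.2500; (r_i+r_j)·cross = 18.5·42.2500 = 781.6250
edge 4: (8,34.5)→(6,11.5)  cross = 8·11.5 − 6·34.5 = -115.0000; (r_i+r_j)·cross = 14·-115.0000 = -1610.0000
Σcross = 311.5000 → A = |Σcross|/2 = 155.7500 mm²
Σ(r_i+r_j)·cross = 9551.7500 → first moment M = |Σ|/6 = 1591.9583
R_c = M/A = 1591.9583/155.7500 = 10.2212 mm
θ = 102° = 1.780236 rad
V = θ·R_c·A = 1.780236·10.2212·155.7500 = 2834.061 mm³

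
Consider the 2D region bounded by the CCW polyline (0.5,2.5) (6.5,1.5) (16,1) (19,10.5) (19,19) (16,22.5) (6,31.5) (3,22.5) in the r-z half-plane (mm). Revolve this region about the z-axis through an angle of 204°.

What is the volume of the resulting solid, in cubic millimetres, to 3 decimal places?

Profile (r,z), 8 vertices: (0.5,2.5) (6.5,1.5) (16,1) (19,10.5) (19,19) (16,22.5) (6,31.5) (3,22.5)
edge 0: (0.5,2.5)→(6.5,1.5)  cross = 0.5·1.5 − 6.5·2.5 = -15.5000; (r_i+r_j)·cross = 7·-15.5000 = -108.5000
edge 1: (6.5,1.5)→(16,1)  cross = 6.5·1 − 16·1.5 = -17.5000; (r_i+r_j)·cross = 22.5·-17.5000 = -393.7500
edge 2: (16,1)→(19,10.5)  cross = 16·10.5 − 19·1 = 149.0000; (r_i+r_j)·cross = 35·149.0000 = 5215.0000
edge 3: (19,10.5)→(19,19)  cross = 19·19 − 19·10.5 = 161.5000; (r_i+r_j)·cross = 38·161.5000 = 6137.0000
edge 4: (19,19)→(16,22.5)  cross = 19·22.5 − 16·19 = 123.5000; (r_i+r_j)·cross = 35·123.5000 = 4322.5000
edge 5: (16,22.5)→(6,31.5)  cross = 16·31.5 − 6·22.5 = 369.0000; (r_i+r_j)·cross = 22·369.0000 = 8118.0000
edge 6: (6,31.5)→(3,22.5)  cross = 6·22.5 − 3·31.5 = 40.5000; (r_i+r_j)·cross = 9·40.5000 = 364.5000
edge 7: (3,22.5)→(0.5,2.5)  cross = 3·2.5 − 0.5·22.5 = -3.7500; (r_i+r_j)·cross = 3.5·-3.7500 = -13.1250
Σcross = 806.7500 → A = |Σcross|/2 = 403.3750 mm²
Σ(r_i+r_j)·cross = 23641.6250 → first moment M = |Σ|/6 = 3940.2708
R_c = M/A = 3940.2708/403.3750 = 9.7683 mm
θ = 204° = 3.560472 rad
V = θ·R_c·A = 3.560472·9.7683·403.3750 = 14029.223 mm³

Volume = 14029.223 mm³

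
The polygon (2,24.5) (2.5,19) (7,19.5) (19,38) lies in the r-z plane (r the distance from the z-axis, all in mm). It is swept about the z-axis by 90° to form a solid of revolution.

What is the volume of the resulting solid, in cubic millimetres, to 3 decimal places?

Profile (r,z), 4 vertices: (2,24.5) (2.5,19) (7,19.5) (19,38)
edge 0: (2,24.5)→(2.5,19)  cross = 2·19 − 2.5·24.5 = -23.2500; (r_i+r_j)·cross = 4.5·-23.2500 = -104.6250
edge 1: (2.5,19)→(7,19.5)  cross = 2.5·19.5 − 7·19 = -84.2500; (r_i+r_j)·cross = 9.5·-84.2500 = -800.3750
edge 2: (7,19.5)→(19,38)  cross = 7·38 − 19·19.5 = -104.5000; (r_i+r_j)·cross = 26·-104.5000 = -2717.0000
edge 3: (19,38)→(2,24.5)  cross = 19·24.5 − 2·38 = 389.5000; (r_i+r_j)·cross = 21·389.5000 = 8179.5000
Σcross = 177.5000 → A = |Σcross|/2 = 88.7500 mm²
Σ(r_i+r_j)·cross = 4557.5000 → first moment M = |Σ|/6 = 759.5833
R_c = M/A = 759.5833/88.7500 = 8.5587 mm
θ = 90° = 1.570796 rad
V = θ·R_c·A = 1.570796·8.5587·88.7500 = 1193.151 mm³

Volume = 1193.151 mm³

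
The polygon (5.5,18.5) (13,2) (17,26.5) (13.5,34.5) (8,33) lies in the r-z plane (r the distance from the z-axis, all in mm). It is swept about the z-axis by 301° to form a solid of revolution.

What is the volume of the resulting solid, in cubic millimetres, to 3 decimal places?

Profile (r,z), 5 vertices: (5.5,18.5) (13,2) (17,26.5) (13.5,34.5) (8,33)
edge 0: (5.5,18.5)→(13,2)  cross = 5.5·2 − 13·18.5 = -229.5000; (r_i+r_j)·cross = 18.5·-229.5000 = -4245.7500
edge 1: (13,2)→(17,26.5)  cross = 13·26.5 − 17·2 = 310.5000; (r_i+r_j)·cross = 30·310.5000 = 9315.0000
edge 2: (17,26.5)→(13.5,34.5)  cross = 17·34.5 − 13.5·26.5 = 228.7500; (r_i+r_j)·cross = 30.5·228.7500 = 6976.8750
edge 3: (13.5,34.5)→(8,33)  cross = 13.5·33 − 8·34.5 = 169.5000; (r_i+r_j)·cross = 21.5·169.5000 = 3644.2500
edge 4: (8,33)→(5.5,18.5)  cross = 8·18.5 − 5.5·33 = -33.5000; (r_i+r_j)·cross = 13.5·-33.5000 = -452.2500
Σcross = 445.7500 → A = |Σcross|/2 = 222.8750 mm²
Σ(r_i+r_j)·cross = 15238.1250 → first moment M = |Σ|/6 = 2539.6875
R_c = M/A = 2539.6875/222.8750 = 11.3951 mm
θ = 301° = 5.253441 rad
V = θ·R_c·A = 5.253441·11.3951·222.8750 = 13342.099 mm³

Volume = 13342.099 mm³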